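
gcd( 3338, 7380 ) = 2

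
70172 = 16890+53282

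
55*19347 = 1064085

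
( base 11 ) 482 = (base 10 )574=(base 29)jn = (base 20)18e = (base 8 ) 1076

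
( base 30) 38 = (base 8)142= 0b1100010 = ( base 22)4a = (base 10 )98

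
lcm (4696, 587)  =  4696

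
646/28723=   646/28723 = 0.02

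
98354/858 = 114 + 271/429 =114.63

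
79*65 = 5135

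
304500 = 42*7250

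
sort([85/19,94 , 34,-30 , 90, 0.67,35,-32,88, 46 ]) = [ - 32, - 30,0.67,  85/19,34,35,46,88,  90, 94]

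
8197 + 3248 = 11445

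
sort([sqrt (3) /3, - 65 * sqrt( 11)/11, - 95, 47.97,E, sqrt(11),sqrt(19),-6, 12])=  [ - 95, - 65*sqrt (11)/11, - 6, sqrt( 3 )/3,E,sqrt( 11),  sqrt(19 ),12,47.97] 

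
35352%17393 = 566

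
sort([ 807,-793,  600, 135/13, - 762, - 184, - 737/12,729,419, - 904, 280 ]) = [-904, - 793, - 762, - 184, - 737/12, 135/13, 280, 419,  600, 729,807 ] 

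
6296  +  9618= 15914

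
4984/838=2492/419 = 5.95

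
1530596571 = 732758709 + 797837862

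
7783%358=265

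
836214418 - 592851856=243362562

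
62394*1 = 62394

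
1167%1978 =1167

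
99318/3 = 33106=33106.00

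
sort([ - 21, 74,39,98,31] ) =[ - 21 , 31,39,74, 98]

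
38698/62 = 19349/31 = 624.16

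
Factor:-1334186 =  - 2^1*7^1*157^1*607^1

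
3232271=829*3899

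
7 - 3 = 4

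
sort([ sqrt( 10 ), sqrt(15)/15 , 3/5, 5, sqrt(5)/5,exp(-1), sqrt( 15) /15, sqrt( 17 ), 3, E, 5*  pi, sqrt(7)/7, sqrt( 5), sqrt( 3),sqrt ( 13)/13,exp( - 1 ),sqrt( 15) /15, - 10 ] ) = [ - 10, sqrt(15)/15, sqrt( 15)/15,sqrt( 15)/15, sqrt ( 13 )/13, exp( - 1 ),exp( - 1),sqrt (7) /7,sqrt(5 ) /5, 3/5, sqrt( 3 ), sqrt(5) , E, 3,sqrt( 10), sqrt(17), 5, 5*pi] 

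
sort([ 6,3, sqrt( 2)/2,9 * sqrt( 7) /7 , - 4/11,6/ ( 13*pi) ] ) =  [ - 4/11,6/( 13*pi), sqrt ( 2)/2,3,9*sqrt( 7)/7,6 ]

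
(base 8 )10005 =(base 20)a51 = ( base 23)7H7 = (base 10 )4101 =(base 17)e34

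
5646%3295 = 2351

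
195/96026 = 195/96026 = 0.00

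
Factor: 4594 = 2^1  *  2297^1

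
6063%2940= 183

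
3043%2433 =610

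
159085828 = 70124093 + 88961735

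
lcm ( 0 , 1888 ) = 0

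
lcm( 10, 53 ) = 530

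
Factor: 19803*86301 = 1709018703 = 3^3*7^1*23^1*41^1*43^1*223^1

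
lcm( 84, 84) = 84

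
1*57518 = 57518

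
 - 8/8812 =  - 2/2203= - 0.00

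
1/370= 1/370 = 0.00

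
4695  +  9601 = 14296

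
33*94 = 3102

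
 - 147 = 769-916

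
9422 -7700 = 1722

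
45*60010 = 2700450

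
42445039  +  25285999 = 67731038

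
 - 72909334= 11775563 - 84684897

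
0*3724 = 0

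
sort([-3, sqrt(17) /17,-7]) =[- 7, - 3, sqrt( 17)/17] 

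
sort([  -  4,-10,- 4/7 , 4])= [  -  10 , - 4, - 4/7,4]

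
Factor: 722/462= 361/231 = 3^( - 1)*7^( - 1)*11^ (  -  1)*19^2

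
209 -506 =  - 297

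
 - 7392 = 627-8019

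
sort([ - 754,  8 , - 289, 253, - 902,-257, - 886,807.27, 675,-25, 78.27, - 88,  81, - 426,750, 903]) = [ -902,  -  886, - 754,-426, -289, - 257 ,-88,  -  25 , 8,78.27,81,253,675,750 , 807.27,903]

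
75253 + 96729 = 171982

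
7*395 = 2765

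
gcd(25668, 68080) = 92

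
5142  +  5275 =10417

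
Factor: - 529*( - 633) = 3^1* 23^2*211^1  =  334857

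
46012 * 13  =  598156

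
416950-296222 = 120728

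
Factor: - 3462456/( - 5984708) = 2^1*3^1*67^( - 1)*89^1* 137^ (-1 )*163^( - 1)*1621^1 =865614/1496177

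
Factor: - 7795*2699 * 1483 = -31200399515 = -  5^1*1483^1*1559^1*2699^1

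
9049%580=349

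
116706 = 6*19451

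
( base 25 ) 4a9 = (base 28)3EF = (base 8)5307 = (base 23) 54M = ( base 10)2759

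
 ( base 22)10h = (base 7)1314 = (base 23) LI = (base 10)501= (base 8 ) 765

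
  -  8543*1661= - 14189923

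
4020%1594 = 832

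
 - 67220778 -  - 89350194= 22129416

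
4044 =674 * 6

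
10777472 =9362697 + 1414775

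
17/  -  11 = -2+5/11 = - 1.55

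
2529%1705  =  824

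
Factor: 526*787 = 413962 =2^1*263^1*787^1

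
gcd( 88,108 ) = 4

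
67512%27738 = 12036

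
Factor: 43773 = 3^1*14591^1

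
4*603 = 2412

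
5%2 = 1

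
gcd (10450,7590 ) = 110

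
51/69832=51/69832 = 0.00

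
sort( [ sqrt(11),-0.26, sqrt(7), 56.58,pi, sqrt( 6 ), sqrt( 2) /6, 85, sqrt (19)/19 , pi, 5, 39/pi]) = [- 0.26,  sqrt(19)/19 , sqrt( 2 )/6,sqrt(6 ),  sqrt( 7),pi,pi , sqrt(11),5 , 39/pi, 56.58,85 ]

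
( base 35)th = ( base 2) 10000001000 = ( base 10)1032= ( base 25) 1G7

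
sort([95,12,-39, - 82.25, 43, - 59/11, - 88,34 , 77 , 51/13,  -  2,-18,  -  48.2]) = [-88,-82.25, - 48.2, - 39, - 18, - 59/11, - 2,  51/13, 12,34, 43,77,95 ] 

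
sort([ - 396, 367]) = [-396,367] 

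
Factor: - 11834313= -3^1*857^1*4603^1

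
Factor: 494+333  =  827^1 = 827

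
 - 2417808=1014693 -3432501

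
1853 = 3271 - 1418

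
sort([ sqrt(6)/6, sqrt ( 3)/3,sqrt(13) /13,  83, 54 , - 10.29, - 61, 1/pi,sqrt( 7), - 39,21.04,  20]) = [ - 61,  -  39,-10.29, sqrt( 13)/13, 1/pi,sqrt ( 6 )/6, sqrt( 3) /3, sqrt( 7 ),20, 21.04, 54, 83 ] 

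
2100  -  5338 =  - 3238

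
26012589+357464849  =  383477438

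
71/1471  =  71/1471=0.05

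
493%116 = 29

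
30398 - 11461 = 18937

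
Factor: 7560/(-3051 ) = -2^3*5^1*7^1*113^( - 1) = -280/113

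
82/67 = 1  +  15/67 = 1.22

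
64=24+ 40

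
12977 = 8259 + 4718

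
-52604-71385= - 123989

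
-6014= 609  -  6623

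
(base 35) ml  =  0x317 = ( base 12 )55b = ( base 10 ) 791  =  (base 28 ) 107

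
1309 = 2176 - 867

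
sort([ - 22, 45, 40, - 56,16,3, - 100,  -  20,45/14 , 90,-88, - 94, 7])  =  [-100, - 94, - 88, - 56, - 22, - 20, 3,  45/14, 7, 16 , 40,45, 90 ] 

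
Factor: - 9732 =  - 2^2* 3^1*811^1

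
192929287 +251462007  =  444391294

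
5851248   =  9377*624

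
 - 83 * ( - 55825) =4633475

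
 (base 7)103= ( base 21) 2a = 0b110100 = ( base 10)52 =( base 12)44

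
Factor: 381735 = 3^2 *5^1*17^1*499^1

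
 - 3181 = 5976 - 9157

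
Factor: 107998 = 2^1 * 11^1*4909^1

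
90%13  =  12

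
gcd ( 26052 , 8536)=4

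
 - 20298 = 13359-33657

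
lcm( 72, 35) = 2520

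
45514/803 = 56 + 546/803 =56.68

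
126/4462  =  63/2231 = 0.03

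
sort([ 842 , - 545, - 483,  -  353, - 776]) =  [- 776,-545 , - 483, - 353, 842]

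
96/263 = 96/263 = 0.37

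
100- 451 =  - 351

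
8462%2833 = 2796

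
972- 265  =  707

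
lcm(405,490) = 39690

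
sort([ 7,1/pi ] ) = [1/pi , 7 ]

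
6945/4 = 6945/4 = 1736.25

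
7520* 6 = 45120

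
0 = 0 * 333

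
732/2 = 366= 366.00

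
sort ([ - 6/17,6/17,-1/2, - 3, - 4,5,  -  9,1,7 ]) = [ - 9, - 4, - 3, - 1/2,-6/17 , 6/17,1,5, 7 ] 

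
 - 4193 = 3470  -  7663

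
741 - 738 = 3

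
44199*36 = 1591164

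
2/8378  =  1/4189 = 0.00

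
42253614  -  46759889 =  - 4506275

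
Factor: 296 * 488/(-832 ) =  - 13^( -1 )*37^1  *61^1 =-  2257/13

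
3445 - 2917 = 528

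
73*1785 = 130305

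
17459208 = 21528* 811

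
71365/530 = 14273/106 = 134.65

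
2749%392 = 5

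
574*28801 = 16531774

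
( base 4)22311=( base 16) 2B5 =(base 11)580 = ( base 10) 693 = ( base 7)2010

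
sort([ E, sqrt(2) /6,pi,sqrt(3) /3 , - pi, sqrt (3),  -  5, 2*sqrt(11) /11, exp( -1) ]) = [ - 5,-pi,sqrt(2 ) /6,exp(-1),sqrt( 3 ) /3,2*sqrt(11 )/11,sqrt(3),E,pi] 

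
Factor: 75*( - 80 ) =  - 2^4 * 3^1*5^3 = - 6000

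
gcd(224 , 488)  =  8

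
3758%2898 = 860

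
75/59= 1 + 16/59 =1.27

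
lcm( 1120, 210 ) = 3360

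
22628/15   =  22628/15 = 1508.53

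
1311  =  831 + 480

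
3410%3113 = 297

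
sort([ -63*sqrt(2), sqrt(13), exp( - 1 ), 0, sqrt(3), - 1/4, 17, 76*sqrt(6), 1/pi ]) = [-63*sqrt ( 2 ), - 1/4, 0, 1/pi, exp( - 1), sqrt(3 ),sqrt( 13), 17, 76*sqrt(6) ]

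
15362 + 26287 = 41649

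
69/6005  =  69/6005=0.01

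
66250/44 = 33125/22 = 1505.68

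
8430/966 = 8 + 117/161 = 8.73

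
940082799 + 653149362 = 1593232161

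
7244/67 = 108+8/67 =108.12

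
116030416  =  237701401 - 121670985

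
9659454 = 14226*679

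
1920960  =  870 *2208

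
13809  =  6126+7683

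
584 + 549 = 1133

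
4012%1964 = 84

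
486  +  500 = 986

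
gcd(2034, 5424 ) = 678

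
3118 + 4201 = 7319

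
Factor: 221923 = 13^1*43^1*397^1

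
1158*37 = 42846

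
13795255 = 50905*271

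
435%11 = 6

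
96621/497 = 13803/71  =  194.41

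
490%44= 6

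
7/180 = 7/180 = 0.04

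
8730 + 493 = 9223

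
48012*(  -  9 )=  - 432108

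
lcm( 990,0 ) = 0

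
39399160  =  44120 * 893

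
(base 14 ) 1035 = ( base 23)568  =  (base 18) 8B1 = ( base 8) 5347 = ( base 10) 2791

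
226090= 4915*46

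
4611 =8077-3466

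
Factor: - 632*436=-2^5 * 79^1*109^1 = - 275552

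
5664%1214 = 808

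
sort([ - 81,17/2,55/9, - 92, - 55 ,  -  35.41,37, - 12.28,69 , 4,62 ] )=[ - 92 , - 81, - 55, - 35.41,  -  12.28,4,55/9,17/2, 37, 62,  69]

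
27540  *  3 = 82620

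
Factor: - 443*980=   -  434140 = - 2^2*5^1*7^2*443^1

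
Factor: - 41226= - 2^1*3^1 *6871^1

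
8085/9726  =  2695/3242 = 0.83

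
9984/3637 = 2 + 2710/3637=2.75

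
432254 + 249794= 682048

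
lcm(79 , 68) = 5372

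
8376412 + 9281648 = 17658060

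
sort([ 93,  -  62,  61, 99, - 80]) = [-80, - 62, 61, 93, 99 ]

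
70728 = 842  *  84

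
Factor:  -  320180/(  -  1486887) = 2^2*3^( - 1) *5^1*7^1*2287^1*495629^(-1)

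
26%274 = 26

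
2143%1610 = 533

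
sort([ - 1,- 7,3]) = [  -  7,-1, 3 ]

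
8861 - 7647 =1214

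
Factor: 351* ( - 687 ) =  - 3^4*13^1*229^1= - 241137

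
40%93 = 40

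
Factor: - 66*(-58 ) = 3828 = 2^2*3^1*11^1*29^1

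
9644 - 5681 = 3963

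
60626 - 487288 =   -  426662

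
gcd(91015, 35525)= 5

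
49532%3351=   2618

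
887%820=67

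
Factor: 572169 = 3^1 * 13^1*17^1 * 863^1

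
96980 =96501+479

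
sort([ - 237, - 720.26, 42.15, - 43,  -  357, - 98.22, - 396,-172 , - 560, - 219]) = [ - 720.26,-560, - 396,-357, - 237, - 219,-172,-98.22, - 43, 42.15]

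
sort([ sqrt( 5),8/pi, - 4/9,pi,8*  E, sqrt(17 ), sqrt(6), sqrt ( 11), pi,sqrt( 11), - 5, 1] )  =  [ - 5, - 4/9  ,  1,sqrt( 5 ),sqrt( 6),8/pi,pi,pi, sqrt(11),sqrt(11),sqrt( 17 ),8 * E]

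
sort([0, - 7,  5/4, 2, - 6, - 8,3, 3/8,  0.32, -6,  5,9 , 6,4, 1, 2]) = [ -8, - 7, - 6 , - 6,0, 0.32, 3/8,1,5/4,2 , 2,3,  4 , 5, 6,9 ]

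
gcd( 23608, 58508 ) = 4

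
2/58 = 1/29=0.03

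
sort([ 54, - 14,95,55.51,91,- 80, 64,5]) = [ - 80 , - 14, 5,54,  55.51,64 , 91, 95 ]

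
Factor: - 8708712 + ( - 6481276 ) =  - 2^2*11^1*345227^1 = - 15189988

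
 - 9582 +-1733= - 11315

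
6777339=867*7817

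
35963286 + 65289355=101252641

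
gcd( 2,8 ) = 2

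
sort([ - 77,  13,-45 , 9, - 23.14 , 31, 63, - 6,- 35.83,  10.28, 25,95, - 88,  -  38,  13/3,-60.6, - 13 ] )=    [ - 88, - 77 , - 60.6, - 45,-38, - 35.83, -23.14 , - 13, - 6,  13/3,  9,  10.28, 13,25,31 , 63, 95] 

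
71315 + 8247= 79562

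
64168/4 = 16042 = 16042.00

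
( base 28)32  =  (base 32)2m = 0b1010110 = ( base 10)86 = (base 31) 2o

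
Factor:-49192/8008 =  - 7^( - 1)*43^1 =- 43/7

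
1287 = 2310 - 1023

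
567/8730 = 63/970 = 0.06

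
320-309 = 11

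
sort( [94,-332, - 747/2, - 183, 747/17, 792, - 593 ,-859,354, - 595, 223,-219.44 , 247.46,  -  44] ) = [-859,- 595, - 593, -747/2, - 332, - 219.44, - 183, - 44, 747/17 , 94, 223,247.46,354, 792] 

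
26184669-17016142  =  9168527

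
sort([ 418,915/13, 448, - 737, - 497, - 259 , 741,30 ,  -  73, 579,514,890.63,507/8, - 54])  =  [-737, - 497, - 259, -73,- 54,30, 507/8,915/13,418, 448,514,579  ,  741, 890.63 ] 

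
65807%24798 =16211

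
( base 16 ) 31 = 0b110001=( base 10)49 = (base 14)37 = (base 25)1o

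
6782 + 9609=16391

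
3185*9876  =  31455060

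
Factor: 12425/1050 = 71/6 = 2^(  -  1 )*3^(-1)*71^1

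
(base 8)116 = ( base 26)30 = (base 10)78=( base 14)58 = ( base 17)4A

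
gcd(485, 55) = 5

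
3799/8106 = 3799/8106 = 0.47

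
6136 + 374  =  6510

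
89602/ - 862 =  - 104 + 23/431=-  103.95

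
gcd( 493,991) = 1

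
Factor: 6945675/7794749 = 3^1*5^2*11^1 * 1709^(-1)*4561^(-1)*8419^1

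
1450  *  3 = 4350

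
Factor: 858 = 2^1*3^1*11^1*13^1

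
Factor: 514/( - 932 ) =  - 2^( -1 )*233^( - 1 )*257^1  =  -257/466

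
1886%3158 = 1886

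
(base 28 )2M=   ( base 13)60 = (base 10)78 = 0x4e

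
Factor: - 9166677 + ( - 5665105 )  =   - 2^1* 7^1*1059413^1 = -  14831782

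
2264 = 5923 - 3659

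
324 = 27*12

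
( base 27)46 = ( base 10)114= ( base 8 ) 162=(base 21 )59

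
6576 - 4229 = 2347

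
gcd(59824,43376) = 16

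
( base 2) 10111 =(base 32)n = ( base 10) 23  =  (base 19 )14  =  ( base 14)19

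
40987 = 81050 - 40063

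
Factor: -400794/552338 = -3^1*67^1*277^(-1 )= - 201/277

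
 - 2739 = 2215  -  4954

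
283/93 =283/93 = 3.04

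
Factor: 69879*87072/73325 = 6084504288/73325 = 2^5*3^2*5^( - 2 )* 7^(-1)*419^(-1 )* 907^1*23293^1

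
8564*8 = 68512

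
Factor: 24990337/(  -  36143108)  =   - 2^(-2)*1399^1* 17863^1 * 9035777^ (  -  1)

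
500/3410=50/341 = 0.15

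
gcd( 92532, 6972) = 12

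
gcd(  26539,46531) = 1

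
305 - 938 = -633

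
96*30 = 2880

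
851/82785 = 851/82785  =  0.01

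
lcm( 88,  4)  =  88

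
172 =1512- 1340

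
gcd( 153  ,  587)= 1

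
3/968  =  3/968 = 0.00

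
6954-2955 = 3999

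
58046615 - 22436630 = 35609985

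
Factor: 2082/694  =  3 = 3^1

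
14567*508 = 7400036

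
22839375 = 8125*2811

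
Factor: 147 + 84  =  3^1 * 7^1*11^1 = 231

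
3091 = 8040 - 4949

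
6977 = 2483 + 4494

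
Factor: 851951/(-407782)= - 2^( - 1)*53^( - 1)*97^1*3847^( - 1) * 8783^1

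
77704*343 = 26652472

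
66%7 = 3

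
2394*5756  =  13779864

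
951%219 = 75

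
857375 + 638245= 1495620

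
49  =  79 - 30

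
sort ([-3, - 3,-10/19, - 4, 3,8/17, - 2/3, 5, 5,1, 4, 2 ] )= [-4, - 3,  -  3, - 2/3, -10/19, 8/17,1, 2,3, 4,  5, 5 ] 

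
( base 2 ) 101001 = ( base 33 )18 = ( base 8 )51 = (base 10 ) 41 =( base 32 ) 19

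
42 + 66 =108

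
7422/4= 1855 + 1/2 = 1855.50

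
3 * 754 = 2262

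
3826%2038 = 1788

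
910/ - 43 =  - 910/43 = - 21.16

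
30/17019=10/5673 = 0.00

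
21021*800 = 16816800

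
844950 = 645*1310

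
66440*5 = 332200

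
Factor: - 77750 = -2^1 * 5^3*311^1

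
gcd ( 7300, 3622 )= 2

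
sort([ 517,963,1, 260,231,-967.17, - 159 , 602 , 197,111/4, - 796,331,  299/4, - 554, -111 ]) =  [ - 967.17,-796,-554,-159, - 111,1, 111/4, 299/4,197,  231, 260, 331 , 517, 602, 963 ]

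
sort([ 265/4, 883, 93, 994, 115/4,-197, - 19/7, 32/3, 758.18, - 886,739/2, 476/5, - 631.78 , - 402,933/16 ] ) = [ - 886, - 631.78, - 402,- 197, - 19/7, 32/3,115/4 , 933/16 , 265/4,93 , 476/5, 739/2,758.18, 883,994 ]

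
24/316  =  6/79  =  0.08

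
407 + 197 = 604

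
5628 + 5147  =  10775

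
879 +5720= 6599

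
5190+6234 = 11424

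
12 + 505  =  517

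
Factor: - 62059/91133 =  - 7^ ( - 1 )*47^( - 1 ) * 229^1* 271^1*277^( - 1)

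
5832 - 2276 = 3556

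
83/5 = 83/5 = 16.60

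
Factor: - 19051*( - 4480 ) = 2^7*5^1*7^1*19051^1= 85348480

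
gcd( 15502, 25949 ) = 337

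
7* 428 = 2996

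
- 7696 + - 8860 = -16556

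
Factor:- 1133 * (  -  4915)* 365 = 2032573675 = 5^2*11^1 * 73^1 * 103^1*983^1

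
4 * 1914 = 7656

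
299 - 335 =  - 36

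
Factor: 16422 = 2^1*3^1 *7^1 * 17^1*23^1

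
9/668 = 9/668 = 0.01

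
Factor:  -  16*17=-272 = - 2^4 *17^1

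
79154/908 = 87+79/454 = 87.17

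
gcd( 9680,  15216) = 16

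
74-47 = 27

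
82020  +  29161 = 111181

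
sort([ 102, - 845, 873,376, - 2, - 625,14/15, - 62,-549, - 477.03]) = [ - 845,-625,-549, - 477.03, - 62, - 2,14/15,102 , 376,873]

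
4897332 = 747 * 6556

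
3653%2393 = 1260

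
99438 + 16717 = 116155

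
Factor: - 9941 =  - 9941^1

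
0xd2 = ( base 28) 7e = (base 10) 210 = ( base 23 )93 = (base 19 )b1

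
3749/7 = 3749/7= 535.57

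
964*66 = 63624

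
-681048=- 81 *8408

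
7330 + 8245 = 15575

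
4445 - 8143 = -3698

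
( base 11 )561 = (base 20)1dc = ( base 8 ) 1240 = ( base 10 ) 672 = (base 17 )259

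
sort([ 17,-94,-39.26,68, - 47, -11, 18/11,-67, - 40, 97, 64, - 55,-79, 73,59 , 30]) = [ - 94, - 79,- 67, - 55 , - 47, - 40, - 39.26, - 11, 18/11, 17, 30, 59, 64, 68, 73, 97 ]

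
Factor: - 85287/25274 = - 2^( - 1)*3^1 * 12637^( - 1) * 28429^1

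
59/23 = 59/23 = 2.57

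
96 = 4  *24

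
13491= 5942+7549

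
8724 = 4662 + 4062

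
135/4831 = 135/4831   =  0.03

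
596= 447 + 149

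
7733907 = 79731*97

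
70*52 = 3640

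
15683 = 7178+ 8505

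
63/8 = 7 + 7/8 = 7.88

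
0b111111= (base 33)1U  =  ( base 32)1V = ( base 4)333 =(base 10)63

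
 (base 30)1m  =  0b110100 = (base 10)52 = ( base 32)1K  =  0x34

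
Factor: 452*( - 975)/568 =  - 110175/142 =- 2^ ( - 1 )*3^1*5^2*13^1*71^( - 1 )*113^1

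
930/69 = 13 + 11/23 =13.48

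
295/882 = 295/882 = 0.33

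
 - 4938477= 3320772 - 8259249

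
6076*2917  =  17723692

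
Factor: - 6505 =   -  5^1*1301^1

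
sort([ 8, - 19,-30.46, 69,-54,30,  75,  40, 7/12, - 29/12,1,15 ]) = [-54, - 30.46, - 19,  -  29/12,7/12,1, 8, 15, 30,40,69, 75 ]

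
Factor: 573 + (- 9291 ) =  - 2^1*3^1*1453^1 = -8718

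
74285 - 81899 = -7614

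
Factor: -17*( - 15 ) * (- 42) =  - 2^1*3^2*5^1*7^1*17^1  =  - 10710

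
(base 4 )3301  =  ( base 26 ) 97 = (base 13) 157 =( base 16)F1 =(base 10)241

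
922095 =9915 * 93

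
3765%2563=1202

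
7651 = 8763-1112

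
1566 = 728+838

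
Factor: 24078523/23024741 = 7^1*47^1 * 163^1 * 449^1*23024741^(-1)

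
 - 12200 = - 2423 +-9777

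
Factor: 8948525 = 5^2*19^1*18839^1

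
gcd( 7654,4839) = 1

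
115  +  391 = 506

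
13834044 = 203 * 68148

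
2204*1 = 2204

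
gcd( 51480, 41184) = 10296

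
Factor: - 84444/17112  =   - 2^( - 1)*23^(  -  1)*227^1 = - 227/46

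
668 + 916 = 1584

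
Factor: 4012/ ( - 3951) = - 2^2 * 3^( - 2)*17^1*59^1*439^ ( - 1)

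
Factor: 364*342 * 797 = 2^3*3^2 * 7^1*13^1 * 19^1 * 797^1 =99216936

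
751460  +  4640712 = 5392172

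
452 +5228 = 5680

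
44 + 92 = 136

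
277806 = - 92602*( - 3 ) 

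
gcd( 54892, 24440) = 4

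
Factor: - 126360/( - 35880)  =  81/23 = 3^4*  23^( - 1)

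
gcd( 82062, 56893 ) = 1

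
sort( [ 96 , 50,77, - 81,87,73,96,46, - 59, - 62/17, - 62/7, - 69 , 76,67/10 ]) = [-81, - 69 ,-59, - 62/7,  -  62/17, 67/10,46, 50,73,76, 77, 87, 96,96 ] 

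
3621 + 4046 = 7667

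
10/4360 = 1/436=0.00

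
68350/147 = 464 + 142/147 = 464.97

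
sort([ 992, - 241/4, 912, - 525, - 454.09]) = [-525, - 454.09, - 241/4, 912, 992] 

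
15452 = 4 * 3863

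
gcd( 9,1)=1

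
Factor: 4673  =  4673^1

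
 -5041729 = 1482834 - 6524563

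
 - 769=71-840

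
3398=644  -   - 2754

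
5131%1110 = 691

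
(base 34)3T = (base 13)A1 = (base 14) 95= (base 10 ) 131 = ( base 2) 10000011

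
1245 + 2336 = 3581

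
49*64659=3168291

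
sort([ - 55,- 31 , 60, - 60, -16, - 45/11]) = [-60,  -  55,  -  31, - 16, - 45/11,60] 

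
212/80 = 2 + 13/20  =  2.65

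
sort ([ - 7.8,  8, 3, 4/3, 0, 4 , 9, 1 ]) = [ - 7.8,0 , 1 , 4/3 , 3 , 4, 8,9] 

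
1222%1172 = 50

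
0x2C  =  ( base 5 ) 134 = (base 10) 44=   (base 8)54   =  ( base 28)1G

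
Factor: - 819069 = -3^1*37^1*47^1 * 157^1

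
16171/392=41 + 99/392=41.25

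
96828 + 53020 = 149848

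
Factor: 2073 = 3^1 *691^1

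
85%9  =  4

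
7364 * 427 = 3144428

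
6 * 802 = 4812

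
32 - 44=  - 12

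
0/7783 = 0 = 0.00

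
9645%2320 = 365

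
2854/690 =1427/345 = 4.14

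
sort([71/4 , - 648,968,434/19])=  [ - 648,71/4,434/19,968 ] 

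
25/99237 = 25/99237 = 0.00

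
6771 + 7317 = 14088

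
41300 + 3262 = 44562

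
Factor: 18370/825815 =2^1 * 11^1 * 23^( - 1)*43^(  -  1 ) = 22/989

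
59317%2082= 1021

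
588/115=588/115 = 5.11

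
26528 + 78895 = 105423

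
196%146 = 50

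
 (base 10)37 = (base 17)23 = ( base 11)34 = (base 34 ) 13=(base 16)25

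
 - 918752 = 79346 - 998098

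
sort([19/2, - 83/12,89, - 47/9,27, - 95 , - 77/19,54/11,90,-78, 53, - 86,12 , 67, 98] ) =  [ - 95, - 86, - 78, - 83/12,-47/9  , - 77/19,54/11, 19/2,12 , 27 , 53, 67 , 89,90 , 98] 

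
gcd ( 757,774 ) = 1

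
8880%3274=2332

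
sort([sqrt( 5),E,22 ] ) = [ sqrt( 5 ),E , 22] 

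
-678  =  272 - 950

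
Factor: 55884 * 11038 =616847592 = 2^3  *3^1*4657^1 * 5519^1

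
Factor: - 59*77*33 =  - 149919 = - 3^1*7^1*11^2*59^1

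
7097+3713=10810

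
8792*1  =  8792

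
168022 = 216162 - 48140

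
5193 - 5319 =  - 126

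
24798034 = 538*46093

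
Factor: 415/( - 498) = -5/6 = -2^( - 1) * 3^( - 1)*5^1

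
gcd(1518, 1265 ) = 253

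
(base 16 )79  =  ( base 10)121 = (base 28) 49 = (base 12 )a1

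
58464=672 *87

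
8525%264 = 77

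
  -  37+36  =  -1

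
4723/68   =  4723/68=69.46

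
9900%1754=1130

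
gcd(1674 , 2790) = 558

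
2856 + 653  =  3509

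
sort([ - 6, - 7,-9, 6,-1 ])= [ -9, - 7,  -  6,-1,6]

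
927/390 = 2 + 49/130 = 2.38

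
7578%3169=1240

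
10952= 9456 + 1496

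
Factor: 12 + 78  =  90 = 2^1 * 3^2*5^1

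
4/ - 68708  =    -  1/17177 = - 0.00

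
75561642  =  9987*7566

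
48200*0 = 0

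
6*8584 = 51504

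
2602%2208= 394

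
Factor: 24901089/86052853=3^1  *647^1*1217^ ( - 1)*12829^1*70709^( -1 ) 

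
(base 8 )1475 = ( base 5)11304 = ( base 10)829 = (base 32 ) PT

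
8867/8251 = 8867/8251 = 1.07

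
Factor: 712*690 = 491280=2^4 * 3^1 * 5^1 *23^1*89^1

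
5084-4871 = 213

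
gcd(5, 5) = 5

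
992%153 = 74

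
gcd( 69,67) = 1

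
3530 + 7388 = 10918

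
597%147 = 9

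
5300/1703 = 5300/1703  =  3.11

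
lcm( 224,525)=16800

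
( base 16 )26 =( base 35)13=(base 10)38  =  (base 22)1g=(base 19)20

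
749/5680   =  749/5680 = 0.13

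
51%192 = 51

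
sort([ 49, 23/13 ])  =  [ 23/13,  49]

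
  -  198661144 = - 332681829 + 134020685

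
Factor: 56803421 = 4049^1*14029^1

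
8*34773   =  278184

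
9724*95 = 923780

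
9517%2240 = 557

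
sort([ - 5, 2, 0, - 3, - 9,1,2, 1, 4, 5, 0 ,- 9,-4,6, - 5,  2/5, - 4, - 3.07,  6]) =[ - 9, - 9, - 5,  -  5,-4 ,  -  4,-3.07,-3 , 0, 0, 2/5, 1 , 1 , 2, 2, 4,5,6, 6]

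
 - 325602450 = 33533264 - 359135714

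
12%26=12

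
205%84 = 37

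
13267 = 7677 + 5590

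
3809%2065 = 1744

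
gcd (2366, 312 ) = 26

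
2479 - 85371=-82892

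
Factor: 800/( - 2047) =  - 2^5*5^2 *23^ ( - 1 )*89^( - 1 )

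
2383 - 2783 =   -  400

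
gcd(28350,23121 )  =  63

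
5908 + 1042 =6950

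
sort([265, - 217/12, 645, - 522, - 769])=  [ - 769, - 522, - 217/12,265, 645 ]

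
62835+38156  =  100991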